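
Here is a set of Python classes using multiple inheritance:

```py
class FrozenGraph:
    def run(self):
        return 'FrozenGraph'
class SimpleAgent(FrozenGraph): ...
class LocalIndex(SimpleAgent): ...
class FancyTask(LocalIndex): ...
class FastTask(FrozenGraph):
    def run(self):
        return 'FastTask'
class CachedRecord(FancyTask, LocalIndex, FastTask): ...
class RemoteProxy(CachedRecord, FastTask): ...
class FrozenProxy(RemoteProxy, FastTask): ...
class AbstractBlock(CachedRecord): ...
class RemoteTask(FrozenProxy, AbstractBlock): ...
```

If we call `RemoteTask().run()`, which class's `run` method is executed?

L[RemoteTask] = RemoteTask + merge(L[FrozenProxy], L[AbstractBlock], [FrozenProxy AbstractBlock])
  take FrozenProxy:  [FrozenProxy RemoteProxy CachedRecord FancyTask LocalIndex SimpleAgent FastTask FrozenGraph object] + [AbstractBlock CachedRecord FancyTask LocalIndex SimpleAgent FastTask FrozenGraph object] + [FrozenProxy AbstractBlock]
  take RemoteProxy:  [RemoteProxy CachedRecord FancyTask LocalIndex SimpleAgent FastTask FrozenGraph object] + [AbstractBlock CachedRecord FancyTask LocalIndex SimpleAgent FastTask FrozenGraph object] + [AbstractBlock]
  take AbstractBlock:  [CachedRecord FancyTask LocalIndex SimpleAgent FastTask FrozenGraph object] + [AbstractBlock CachedRecord FancyTask LocalIndex SimpleAgent FastTask FrozenGraph object] + [AbstractBlock]
  take CachedRecord:  [CachedRecord FancyTask LocalIndex SimpleAgent FastTask FrozenGraph object] + [CachedRecord FancyTask LocalIndex SimpleAgent FastTask FrozenGraph object]
  take FancyTask:  [FancyTask LocalIndex SimpleAgent FastTask FrozenGraph object] + [FancyTask LocalIndex SimpleAgent FastTask FrozenGraph object]
  take LocalIndex:  [LocalIndex SimpleAgent FastTask FrozenGraph object] + [LocalIndex SimpleAgent FastTask FrozenGraph object]
  take SimpleAgent:  [SimpleAgent FastTask FrozenGraph object] + [SimpleAgent FastTask FrozenGraph object]
  take FastTask:  [FastTask FrozenGraph object] + [FastTask FrozenGraph object]
  take FrozenGraph:  [FrozenGraph object] + [FrozenGraph object]
  take object:  [object] + [object]
MRO: RemoteTask FrozenProxy RemoteProxy AbstractBlock CachedRecord FancyTask LocalIndex SimpleAgent FastTask FrozenGraph object
run is defined in: FastTask, FrozenGraph. First along the MRO is FastTask.

FastTask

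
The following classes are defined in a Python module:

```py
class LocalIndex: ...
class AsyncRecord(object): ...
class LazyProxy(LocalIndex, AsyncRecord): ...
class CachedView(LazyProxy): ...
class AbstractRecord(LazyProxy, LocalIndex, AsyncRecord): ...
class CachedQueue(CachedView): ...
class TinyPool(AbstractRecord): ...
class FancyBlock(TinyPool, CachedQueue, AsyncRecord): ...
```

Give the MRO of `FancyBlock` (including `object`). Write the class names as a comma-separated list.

L[FancyBlock] = FancyBlock + merge(L[TinyPool], L[CachedQueue], L[AsyncRecord], [TinyPool CachedQueue AsyncRecord])
  take TinyPool:  [TinyPool AbstractRecord LazyProxy LocalIndex AsyncRecord object] + [CachedQueue CachedView LazyProxy LocalIndex AsyncRecord object] + [AsyncRecord object] + [TinyPool CachedQueue AsyncRecord]
  take AbstractRecord:  [AbstractRecord LazyProxy LocalIndex AsyncRecord object] + [CachedQueue CachedView LazyProxy LocalIndex AsyncRecord object] + [AsyncRecord object] + [CachedQueue AsyncRecord]
  take CachedQueue:  [LazyProxy LocalIndex AsyncRecord object] + [CachedQueue CachedView LazyProxy LocalIndex AsyncRecord object] + [AsyncRecord object] + [CachedQueue AsyncRecord]
  take CachedView:  [LazyProxy LocalIndex AsyncRecord object] + [CachedView LazyProxy LocalIndex AsyncRecord object] + [AsyncRecord object] + [AsyncRecord]
  take LazyProxy:  [LazyProxy LocalIndex AsyncRecord object] + [LazyProxy LocalIndex AsyncRecord object] + [AsyncRecord object] + [AsyncRecord]
  take LocalIndex:  [LocalIndex AsyncRecord object] + [LocalIndex AsyncRecord object] + [AsyncRecord object] + [AsyncRecord]
  take AsyncRecord:  [AsyncRecord object] + [AsyncRecord object] + [AsyncRecord object] + [AsyncRecord]
  take object:  [object] + [object] + [object]

FancyBlock, TinyPool, AbstractRecord, CachedQueue, CachedView, LazyProxy, LocalIndex, AsyncRecord, object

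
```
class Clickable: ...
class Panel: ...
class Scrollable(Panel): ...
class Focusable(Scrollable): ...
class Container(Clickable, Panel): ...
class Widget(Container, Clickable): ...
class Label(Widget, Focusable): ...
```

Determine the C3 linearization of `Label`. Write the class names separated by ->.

Label -> Widget -> Container -> Clickable -> Focusable -> Scrollable -> Panel -> object

L[Label] = Label + merge(L[Widget], L[Focusable], [Widget Focusable])
  take Widget:  [Widget Container Clickable Panel object] + [Focusable Scrollable Panel object] + [Widget Focusable]
  take Container:  [Container Clickable Panel object] + [Focusable Scrollable Panel object] + [Focusable]
  take Clickable:  [Clickable Panel object] + [Focusable Scrollable Panel object] + [Focusable]
  take Focusable:  [Panel object] + [Focusable Scrollable Panel object] + [Focusable]
  take Scrollable:  [Panel object] + [Scrollable Panel object]
  take Panel:  [Panel object] + [Panel object]
  take object:  [object] + [object]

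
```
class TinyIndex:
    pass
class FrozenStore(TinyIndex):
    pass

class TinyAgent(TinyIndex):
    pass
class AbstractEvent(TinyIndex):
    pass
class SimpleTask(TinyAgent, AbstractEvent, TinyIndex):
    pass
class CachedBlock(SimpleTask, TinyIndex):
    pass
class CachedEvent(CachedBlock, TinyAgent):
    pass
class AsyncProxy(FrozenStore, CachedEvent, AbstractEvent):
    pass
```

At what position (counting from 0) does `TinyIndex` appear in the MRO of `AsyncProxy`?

L[AsyncProxy] = AsyncProxy + merge(L[FrozenStore], L[CachedEvent], L[AbstractEvent], [FrozenStore CachedEvent AbstractEvent])
  take FrozenStore:  [FrozenStore TinyIndex object] + [CachedEvent CachedBlock SimpleTask TinyAgent AbstractEvent TinyIndex object] + [AbstractEvent TinyIndex object] + [FrozenStore CachedEvent AbstractEvent]
  take CachedEvent:  [TinyIndex object] + [CachedEvent CachedBlock SimpleTask TinyAgent AbstractEvent TinyIndex object] + [AbstractEvent TinyIndex object] + [CachedEvent AbstractEvent]
  take CachedBlock:  [TinyIndex object] + [CachedBlock SimpleTask TinyAgent AbstractEvent TinyIndex object] + [AbstractEvent TinyIndex object] + [AbstractEvent]
  take SimpleTask:  [TinyIndex object] + [SimpleTask TinyAgent AbstractEvent TinyIndex object] + [AbstractEvent TinyIndex object] + [AbstractEvent]
  take TinyAgent:  [TinyIndex object] + [TinyAgent AbstractEvent TinyIndex object] + [AbstractEvent TinyIndex object] + [AbstractEvent]
  take AbstractEvent:  [TinyIndex object] + [AbstractEvent TinyIndex object] + [AbstractEvent TinyIndex object] + [AbstractEvent]
  take TinyIndex:  [TinyIndex object] + [TinyIndex object] + [TinyIndex object]
  take object:  [object] + [object] + [object]
MRO: AsyncProxy FrozenStore CachedEvent CachedBlock SimpleTask TinyAgent AbstractEvent TinyIndex object
TinyIndex sits at index 7.

7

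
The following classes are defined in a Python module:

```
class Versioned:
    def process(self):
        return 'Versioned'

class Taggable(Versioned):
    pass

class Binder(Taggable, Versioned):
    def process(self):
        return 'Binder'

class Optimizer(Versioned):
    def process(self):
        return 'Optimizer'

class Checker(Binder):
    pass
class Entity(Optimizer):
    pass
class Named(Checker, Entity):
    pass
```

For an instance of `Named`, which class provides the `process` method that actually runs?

L[Named] = Named + merge(L[Checker], L[Entity], [Checker Entity])
  take Checker:  [Checker Binder Taggable Versioned object] + [Entity Optimizer Versioned object] + [Checker Entity]
  take Binder:  [Binder Taggable Versioned object] + [Entity Optimizer Versioned object] + [Entity]
  take Taggable:  [Taggable Versioned object] + [Entity Optimizer Versioned object] + [Entity]
  take Entity:  [Versioned object] + [Entity Optimizer Versioned object] + [Entity]
  take Optimizer:  [Versioned object] + [Optimizer Versioned object]
  take Versioned:  [Versioned object] + [Versioned object]
  take object:  [object] + [object]
MRO: Named Checker Binder Taggable Entity Optimizer Versioned object
process is defined in: Binder, Optimizer, Versioned. First along the MRO is Binder.

Binder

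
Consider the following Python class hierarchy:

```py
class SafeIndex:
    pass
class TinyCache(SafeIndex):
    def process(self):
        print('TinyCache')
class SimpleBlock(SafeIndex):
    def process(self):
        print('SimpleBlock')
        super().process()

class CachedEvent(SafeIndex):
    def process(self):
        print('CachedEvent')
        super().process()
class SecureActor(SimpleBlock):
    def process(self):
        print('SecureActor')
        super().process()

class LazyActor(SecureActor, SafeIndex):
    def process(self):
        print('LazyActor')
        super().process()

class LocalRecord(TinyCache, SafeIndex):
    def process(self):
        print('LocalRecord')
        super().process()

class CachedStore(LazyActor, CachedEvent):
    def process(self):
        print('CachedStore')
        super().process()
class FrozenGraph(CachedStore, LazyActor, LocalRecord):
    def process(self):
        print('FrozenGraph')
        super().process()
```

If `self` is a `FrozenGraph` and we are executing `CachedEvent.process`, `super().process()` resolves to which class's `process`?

LocalRecord

L[FrozenGraph] = FrozenGraph + merge(L[CachedStore], L[LazyActor], L[LocalRecord], [CachedStore LazyActor LocalRecord])
  take CachedStore:  [CachedStore LazyActor SecureActor SimpleBlock CachedEvent SafeIndex object] + [LazyActor SecureActor SimpleBlock SafeIndex object] + [LocalRecord TinyCache SafeIndex object] + [CachedStore LazyActor LocalRecord]
  take LazyActor:  [LazyActor SecureActor SimpleBlock CachedEvent SafeIndex object] + [LazyActor SecureActor SimpleBlock SafeIndex object] + [LocalRecord TinyCache SafeIndex object] + [LazyActor LocalRecord]
  take SecureActor:  [SecureActor SimpleBlock CachedEvent SafeIndex object] + [SecureActor SimpleBlock SafeIndex object] + [LocalRecord TinyCache SafeIndex object] + [LocalRecord]
  take SimpleBlock:  [SimpleBlock CachedEvent SafeIndex object] + [SimpleBlock SafeIndex object] + [LocalRecord TinyCache SafeIndex object] + [LocalRecord]
  take CachedEvent:  [CachedEvent SafeIndex object] + [SafeIndex object] + [LocalRecord TinyCache SafeIndex object] + [LocalRecord]
  take LocalRecord:  [SafeIndex object] + [SafeIndex object] + [LocalRecord TinyCache SafeIndex object] + [LocalRecord]
  take TinyCache:  [SafeIndex object] + [SafeIndex object] + [TinyCache SafeIndex object]
  take SafeIndex:  [SafeIndex object] + [SafeIndex object] + [SafeIndex object]
  take object:  [object] + [object] + [object]
MRO: FrozenGraph CachedStore LazyActor SecureActor SimpleBlock CachedEvent LocalRecord TinyCache SafeIndex object
super() in CachedEvent.process on a FrozenGraph instance goes to the class after CachedEvent in FrozenGraph's MRO: LocalRecord.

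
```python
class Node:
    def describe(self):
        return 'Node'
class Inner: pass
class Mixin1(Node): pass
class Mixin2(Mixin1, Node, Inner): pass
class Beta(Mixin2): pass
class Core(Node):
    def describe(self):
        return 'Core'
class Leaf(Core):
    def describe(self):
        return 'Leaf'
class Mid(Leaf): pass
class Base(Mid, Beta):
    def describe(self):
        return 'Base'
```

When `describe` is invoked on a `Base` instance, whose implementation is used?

L[Base] = Base + merge(L[Mid], L[Beta], [Mid Beta])
  take Mid:  [Mid Leaf Core Node object] + [Beta Mixin2 Mixin1 Node Inner object] + [Mid Beta]
  take Leaf:  [Leaf Core Node object] + [Beta Mixin2 Mixin1 Node Inner object] + [Beta]
  take Core:  [Core Node object] + [Beta Mixin2 Mixin1 Node Inner object] + [Beta]
  take Beta:  [Node object] + [Beta Mixin2 Mixin1 Node Inner object] + [Beta]
  take Mixin2:  [Node object] + [Mixin2 Mixin1 Node Inner object]
  take Mixin1:  [Node object] + [Mixin1 Node Inner object]
  take Node:  [Node object] + [Node Inner object]
  take Inner:  [object] + [Inner object]
  take object:  [object] + [object]
MRO: Base Mid Leaf Core Beta Mixin2 Mixin1 Node Inner object
describe is defined in: Base, Core, Leaf, Node. First along the MRO is Base.

Base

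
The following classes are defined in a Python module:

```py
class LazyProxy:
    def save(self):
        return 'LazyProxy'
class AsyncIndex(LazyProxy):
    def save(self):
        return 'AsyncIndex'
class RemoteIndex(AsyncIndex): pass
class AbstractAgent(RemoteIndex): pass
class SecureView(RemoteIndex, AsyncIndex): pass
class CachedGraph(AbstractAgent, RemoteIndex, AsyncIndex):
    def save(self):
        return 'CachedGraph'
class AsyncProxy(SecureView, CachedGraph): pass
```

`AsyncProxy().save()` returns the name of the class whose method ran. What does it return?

L[AsyncProxy] = AsyncProxy + merge(L[SecureView], L[CachedGraph], [SecureView CachedGraph])
  take SecureView:  [SecureView RemoteIndex AsyncIndex LazyProxy object] + [CachedGraph AbstractAgent RemoteIndex AsyncIndex LazyProxy object] + [SecureView CachedGraph]
  take CachedGraph:  [RemoteIndex AsyncIndex LazyProxy object] + [CachedGraph AbstractAgent RemoteIndex AsyncIndex LazyProxy object] + [CachedGraph]
  take AbstractAgent:  [RemoteIndex AsyncIndex LazyProxy object] + [AbstractAgent RemoteIndex AsyncIndex LazyProxy object]
  take RemoteIndex:  [RemoteIndex AsyncIndex LazyProxy object] + [RemoteIndex AsyncIndex LazyProxy object]
  take AsyncIndex:  [AsyncIndex LazyProxy object] + [AsyncIndex LazyProxy object]
  take LazyProxy:  [LazyProxy object] + [LazyProxy object]
  take object:  [object] + [object]
MRO: AsyncProxy SecureView CachedGraph AbstractAgent RemoteIndex AsyncIndex LazyProxy object
save is defined in: AsyncIndex, CachedGraph, LazyProxy. First along the MRO is CachedGraph.

CachedGraph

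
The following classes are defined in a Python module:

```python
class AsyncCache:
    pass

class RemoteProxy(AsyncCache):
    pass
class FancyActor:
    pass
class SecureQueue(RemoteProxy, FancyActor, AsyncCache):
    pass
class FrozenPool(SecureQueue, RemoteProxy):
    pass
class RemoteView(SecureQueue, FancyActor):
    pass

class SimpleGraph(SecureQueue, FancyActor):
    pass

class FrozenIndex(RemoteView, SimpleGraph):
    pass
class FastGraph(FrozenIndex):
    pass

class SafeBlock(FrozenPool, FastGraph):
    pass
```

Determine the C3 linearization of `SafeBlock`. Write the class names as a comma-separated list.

SafeBlock, FrozenPool, FastGraph, FrozenIndex, RemoteView, SimpleGraph, SecureQueue, RemoteProxy, FancyActor, AsyncCache, object

L[SafeBlock] = SafeBlock + merge(L[FrozenPool], L[FastGraph], [FrozenPool FastGraph])
  take FrozenPool:  [FrozenPool SecureQueue RemoteProxy FancyActor AsyncCache object] + [FastGraph FrozenIndex RemoteView SimpleGraph SecureQueue RemoteProxy FancyActor AsyncCache object] + [FrozenPool FastGraph]
  take FastGraph:  [SecureQueue RemoteProxy FancyActor AsyncCache object] + [FastGraph FrozenIndex RemoteView SimpleGraph SecureQueue RemoteProxy FancyActor AsyncCache object] + [FastGraph]
  take FrozenIndex:  [SecureQueue RemoteProxy FancyActor AsyncCache object] + [FrozenIndex RemoteView SimpleGraph SecureQueue RemoteProxy FancyActor AsyncCache object]
  take RemoteView:  [SecureQueue RemoteProxy FancyActor AsyncCache object] + [RemoteView SimpleGraph SecureQueue RemoteProxy FancyActor AsyncCache object]
  take SimpleGraph:  [SecureQueue RemoteProxy FancyActor AsyncCache object] + [SimpleGraph SecureQueue RemoteProxy FancyActor AsyncCache object]
  take SecureQueue:  [SecureQueue RemoteProxy FancyActor AsyncCache object] + [SecureQueue RemoteProxy FancyActor AsyncCache object]
  take RemoteProxy:  [RemoteProxy FancyActor AsyncCache object] + [RemoteProxy FancyActor AsyncCache object]
  take FancyActor:  [FancyActor AsyncCache object] + [FancyActor AsyncCache object]
  take AsyncCache:  [AsyncCache object] + [AsyncCache object]
  take object:  [object] + [object]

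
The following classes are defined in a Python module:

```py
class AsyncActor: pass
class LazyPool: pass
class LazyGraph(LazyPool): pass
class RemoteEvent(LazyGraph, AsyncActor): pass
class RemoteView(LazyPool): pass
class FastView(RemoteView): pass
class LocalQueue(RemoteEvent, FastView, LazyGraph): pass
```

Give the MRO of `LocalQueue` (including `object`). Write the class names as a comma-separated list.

LocalQueue, RemoteEvent, FastView, LazyGraph, RemoteView, LazyPool, AsyncActor, object

L[LocalQueue] = LocalQueue + merge(L[RemoteEvent], L[FastView], L[LazyGraph], [RemoteEvent FastView LazyGraph])
  take RemoteEvent:  [RemoteEvent LazyGraph LazyPool AsyncActor object] + [FastView RemoteView LazyPool object] + [LazyGraph LazyPool object] + [RemoteEvent FastView LazyGraph]
  take FastView:  [LazyGraph LazyPool AsyncActor object] + [FastView RemoteView LazyPool object] + [LazyGraph LazyPool object] + [FastView LazyGraph]
  take LazyGraph:  [LazyGraph LazyPool AsyncActor object] + [RemoteView LazyPool object] + [LazyGraph LazyPool object] + [LazyGraph]
  take RemoteView:  [LazyPool AsyncActor object] + [RemoteView LazyPool object] + [LazyPool object]
  take LazyPool:  [LazyPool AsyncActor object] + [LazyPool object] + [LazyPool object]
  take AsyncActor:  [AsyncActor object] + [object] + [object]
  take object:  [object] + [object] + [object]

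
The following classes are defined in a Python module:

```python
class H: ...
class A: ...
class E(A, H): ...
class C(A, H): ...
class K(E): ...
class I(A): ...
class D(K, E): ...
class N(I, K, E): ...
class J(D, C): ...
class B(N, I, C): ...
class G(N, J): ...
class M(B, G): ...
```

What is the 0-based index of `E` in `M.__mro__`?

L[M] = M + merge(L[B], L[G], [B G])
  take B:  [B N I K E C A H object] + [G N I J D K E C A H object] + [B G]
  take G:  [N I K E C A H object] + [G N I J D K E C A H object] + [G]
  take N:  [N I K E C A H object] + [N I J D K E C A H object]
  take I:  [I K E C A H object] + [I J D K E C A H object]
  take J:  [K E C A H object] + [J D K E C A H object]
  take D:  [K E C A H object] + [D K E C A H object]
  take K:  [K E C A H object] + [K E C A H object]
  take E:  [E C A H object] + [E C A H object]
  take C:  [C A H object] + [C A H object]
  take A:  [A H object] + [A H object]
  take H:  [H object] + [H object]
  take object:  [object] + [object]
MRO: M B G N I J D K E C A H object
E sits at index 8.

8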